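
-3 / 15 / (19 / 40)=-8 / 19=-0.42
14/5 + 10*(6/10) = 44/5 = 8.80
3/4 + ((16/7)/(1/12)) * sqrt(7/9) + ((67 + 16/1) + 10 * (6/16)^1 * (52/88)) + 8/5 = 64 * sqrt(7)/7 + 38529/440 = 111.76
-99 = -99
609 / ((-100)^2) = 609 / 10000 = 0.06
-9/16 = -0.56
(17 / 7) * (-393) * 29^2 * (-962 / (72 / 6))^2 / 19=-433317636427 / 1596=-271502278.46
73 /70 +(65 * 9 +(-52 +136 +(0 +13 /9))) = 423037 /630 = 671.49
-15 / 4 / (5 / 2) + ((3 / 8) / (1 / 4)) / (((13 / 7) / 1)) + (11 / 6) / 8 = -289 / 624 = -0.46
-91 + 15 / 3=-86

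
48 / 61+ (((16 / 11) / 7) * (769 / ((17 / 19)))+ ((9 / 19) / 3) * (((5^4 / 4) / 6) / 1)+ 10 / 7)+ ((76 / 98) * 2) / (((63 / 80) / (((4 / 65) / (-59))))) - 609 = -1740998360010953 / 4105320074856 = -424.08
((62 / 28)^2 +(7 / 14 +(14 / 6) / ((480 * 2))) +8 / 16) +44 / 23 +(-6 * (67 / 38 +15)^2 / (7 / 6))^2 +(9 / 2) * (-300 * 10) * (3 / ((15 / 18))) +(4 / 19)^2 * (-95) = 2039892.96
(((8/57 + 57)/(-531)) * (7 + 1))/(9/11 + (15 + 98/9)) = -71654/2222943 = -0.03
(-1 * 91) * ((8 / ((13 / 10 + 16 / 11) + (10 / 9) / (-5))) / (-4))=71.87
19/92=0.21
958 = 958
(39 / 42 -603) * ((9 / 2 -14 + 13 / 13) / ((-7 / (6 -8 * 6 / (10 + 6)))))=-429879 / 196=-2193.26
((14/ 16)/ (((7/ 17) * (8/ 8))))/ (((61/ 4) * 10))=17/ 1220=0.01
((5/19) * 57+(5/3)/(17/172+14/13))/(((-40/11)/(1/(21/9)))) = -25897/13384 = -1.93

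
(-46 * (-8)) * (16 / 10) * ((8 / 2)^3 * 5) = 188416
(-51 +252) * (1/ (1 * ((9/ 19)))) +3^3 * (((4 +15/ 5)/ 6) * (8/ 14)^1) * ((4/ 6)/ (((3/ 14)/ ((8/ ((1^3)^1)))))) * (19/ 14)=3097/ 3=1032.33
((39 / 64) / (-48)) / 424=-13 / 434176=-0.00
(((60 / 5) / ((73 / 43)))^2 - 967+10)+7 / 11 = -53132264 / 58619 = -906.40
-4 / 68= -1 / 17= -0.06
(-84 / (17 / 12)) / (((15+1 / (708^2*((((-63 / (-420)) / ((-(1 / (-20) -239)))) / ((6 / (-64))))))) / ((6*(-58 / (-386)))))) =-2813366255616 / 789414961859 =-3.56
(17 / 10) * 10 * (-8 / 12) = -34 / 3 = -11.33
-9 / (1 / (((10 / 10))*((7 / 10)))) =-63 / 10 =-6.30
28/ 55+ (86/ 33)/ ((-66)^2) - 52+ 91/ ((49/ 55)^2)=7785328211/ 123263910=63.16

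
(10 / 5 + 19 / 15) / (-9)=-49 / 135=-0.36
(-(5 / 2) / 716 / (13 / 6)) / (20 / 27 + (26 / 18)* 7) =-405 / 2727244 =-0.00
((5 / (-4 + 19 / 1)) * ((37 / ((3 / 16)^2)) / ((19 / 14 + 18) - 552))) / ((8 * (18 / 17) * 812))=-5032 / 52549479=-0.00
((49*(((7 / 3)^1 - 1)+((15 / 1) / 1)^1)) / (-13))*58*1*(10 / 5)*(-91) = 1949612 / 3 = 649870.67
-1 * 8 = -8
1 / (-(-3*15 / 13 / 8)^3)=1124864 / 91125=12.34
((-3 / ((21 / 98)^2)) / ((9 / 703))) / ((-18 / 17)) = 1171198 / 243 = 4819.74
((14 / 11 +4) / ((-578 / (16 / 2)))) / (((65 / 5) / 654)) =-151728 / 41327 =-3.67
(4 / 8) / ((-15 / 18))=-3 / 5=-0.60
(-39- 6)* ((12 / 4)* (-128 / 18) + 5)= 735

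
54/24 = 9/4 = 2.25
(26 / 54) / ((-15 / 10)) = -26 / 81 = -0.32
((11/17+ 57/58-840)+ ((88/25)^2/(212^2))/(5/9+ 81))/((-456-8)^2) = -532611522601867/136776251372480000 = -0.00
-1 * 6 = -6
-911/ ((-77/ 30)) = 27330/ 77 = 354.94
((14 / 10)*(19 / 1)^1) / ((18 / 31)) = 45.81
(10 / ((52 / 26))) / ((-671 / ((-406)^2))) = -824180 / 671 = -1228.29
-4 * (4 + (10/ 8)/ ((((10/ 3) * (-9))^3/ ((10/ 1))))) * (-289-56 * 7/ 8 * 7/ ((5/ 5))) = 1364962/ 135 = 10110.83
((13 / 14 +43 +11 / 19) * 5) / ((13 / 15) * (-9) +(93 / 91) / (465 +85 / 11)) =-2000791000 / 70108803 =-28.54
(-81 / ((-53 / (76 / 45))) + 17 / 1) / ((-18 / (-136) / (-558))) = -82554.05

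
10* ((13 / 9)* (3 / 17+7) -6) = 6680 / 153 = 43.66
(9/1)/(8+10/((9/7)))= 81/142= 0.57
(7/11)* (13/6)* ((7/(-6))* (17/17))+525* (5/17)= 152.80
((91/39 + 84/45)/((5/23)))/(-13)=-483/325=-1.49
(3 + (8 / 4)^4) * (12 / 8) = 57 / 2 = 28.50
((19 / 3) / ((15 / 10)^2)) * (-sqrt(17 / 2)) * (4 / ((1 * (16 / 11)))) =-209 * sqrt(34) / 54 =-22.57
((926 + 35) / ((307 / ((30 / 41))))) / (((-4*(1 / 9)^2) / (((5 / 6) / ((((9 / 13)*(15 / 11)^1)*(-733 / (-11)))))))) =-22674795 / 36905084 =-0.61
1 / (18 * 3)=1 / 54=0.02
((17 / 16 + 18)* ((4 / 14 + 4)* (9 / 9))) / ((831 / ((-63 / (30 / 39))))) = -35685 / 4432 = -8.05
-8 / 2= -4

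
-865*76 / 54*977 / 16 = -16056995 / 216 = -74337.94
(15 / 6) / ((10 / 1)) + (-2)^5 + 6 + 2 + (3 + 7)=-55 / 4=-13.75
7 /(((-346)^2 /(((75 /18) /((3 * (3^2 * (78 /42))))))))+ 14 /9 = 1.56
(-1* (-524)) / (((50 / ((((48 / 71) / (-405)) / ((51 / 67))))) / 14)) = -3932096 / 12220875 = -0.32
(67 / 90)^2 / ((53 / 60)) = 4489 / 7155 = 0.63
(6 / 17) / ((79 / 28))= 168 / 1343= 0.13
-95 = -95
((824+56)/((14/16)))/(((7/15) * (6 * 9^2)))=17600/3969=4.43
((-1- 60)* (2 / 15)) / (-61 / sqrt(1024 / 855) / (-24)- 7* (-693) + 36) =-13024493568 / 7825903978445 + 1905152* sqrt(95) / 23477711935335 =-0.00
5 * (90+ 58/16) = 3745/8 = 468.12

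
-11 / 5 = -2.20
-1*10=-10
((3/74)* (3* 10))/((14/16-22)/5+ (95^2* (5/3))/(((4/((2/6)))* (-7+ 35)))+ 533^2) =226800/52984476967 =0.00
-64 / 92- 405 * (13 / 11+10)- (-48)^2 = -1728833 / 253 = -6833.33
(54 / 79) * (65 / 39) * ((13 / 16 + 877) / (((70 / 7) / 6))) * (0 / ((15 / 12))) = 0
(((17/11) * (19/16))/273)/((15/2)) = 323/360360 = 0.00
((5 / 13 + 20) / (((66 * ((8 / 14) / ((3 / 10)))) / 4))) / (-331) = -371 / 189332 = -0.00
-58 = -58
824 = 824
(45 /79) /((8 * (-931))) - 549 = -323027253 /588392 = -549.00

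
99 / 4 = 24.75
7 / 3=2.33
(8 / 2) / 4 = 1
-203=-203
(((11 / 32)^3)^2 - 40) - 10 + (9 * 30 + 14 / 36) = 2129782851953 / 9663676416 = 220.39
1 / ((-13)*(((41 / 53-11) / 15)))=795 / 7046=0.11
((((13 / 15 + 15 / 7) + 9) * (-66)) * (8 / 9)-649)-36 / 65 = -5545091 / 4095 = -1354.11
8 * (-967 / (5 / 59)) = -456424 / 5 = -91284.80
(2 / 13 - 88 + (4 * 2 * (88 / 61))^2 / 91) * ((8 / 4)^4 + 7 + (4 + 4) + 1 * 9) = -1170002320 / 338611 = -3455.30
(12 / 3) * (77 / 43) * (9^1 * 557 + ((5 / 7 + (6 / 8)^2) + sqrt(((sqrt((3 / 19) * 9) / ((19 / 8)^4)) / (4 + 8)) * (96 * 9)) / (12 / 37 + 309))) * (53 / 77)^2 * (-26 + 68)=319282176 * sqrt(2) * 57^(3 / 4) / 12377031205 + 4732594773 / 6622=714678.31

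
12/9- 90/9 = -26/3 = -8.67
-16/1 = -16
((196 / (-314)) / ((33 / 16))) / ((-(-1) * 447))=-1568 / 2315907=-0.00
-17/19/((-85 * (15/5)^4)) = 0.00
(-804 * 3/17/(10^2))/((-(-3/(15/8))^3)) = -3015/8704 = -0.35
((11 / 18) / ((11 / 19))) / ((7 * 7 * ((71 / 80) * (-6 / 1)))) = -380 / 93933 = -0.00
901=901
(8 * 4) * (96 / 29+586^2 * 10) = 3186717952 / 29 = 109886825.93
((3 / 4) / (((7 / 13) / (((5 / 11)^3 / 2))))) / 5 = 975 / 74536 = 0.01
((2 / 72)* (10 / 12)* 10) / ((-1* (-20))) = 5 / 432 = 0.01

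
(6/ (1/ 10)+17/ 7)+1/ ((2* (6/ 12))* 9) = 3940/ 63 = 62.54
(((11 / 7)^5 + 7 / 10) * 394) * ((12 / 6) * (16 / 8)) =1361789292 / 84035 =16205.03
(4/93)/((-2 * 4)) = -1/186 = -0.01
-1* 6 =-6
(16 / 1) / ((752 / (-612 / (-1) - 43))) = 569 / 47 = 12.11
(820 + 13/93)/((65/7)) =533911/6045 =88.32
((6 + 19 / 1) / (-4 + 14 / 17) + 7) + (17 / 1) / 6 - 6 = -109 / 27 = -4.04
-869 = -869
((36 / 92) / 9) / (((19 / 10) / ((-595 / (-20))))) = 595 / 874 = 0.68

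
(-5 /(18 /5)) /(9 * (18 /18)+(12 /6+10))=-25 /378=-0.07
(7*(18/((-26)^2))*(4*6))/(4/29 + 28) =1827/11492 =0.16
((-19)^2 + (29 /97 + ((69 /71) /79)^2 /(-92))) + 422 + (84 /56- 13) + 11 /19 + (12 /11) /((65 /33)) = 11652274759524837 /15075424957580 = 772.93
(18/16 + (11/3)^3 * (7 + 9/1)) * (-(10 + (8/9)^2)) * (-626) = 23336343191/4374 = 5335240.78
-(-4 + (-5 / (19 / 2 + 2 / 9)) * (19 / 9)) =178 / 35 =5.09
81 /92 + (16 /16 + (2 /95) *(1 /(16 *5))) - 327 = -28415427 /87400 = -325.12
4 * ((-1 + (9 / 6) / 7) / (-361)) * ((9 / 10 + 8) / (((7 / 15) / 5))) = 14685 / 17689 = 0.83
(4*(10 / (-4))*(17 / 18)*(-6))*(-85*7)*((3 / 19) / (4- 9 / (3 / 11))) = 183.58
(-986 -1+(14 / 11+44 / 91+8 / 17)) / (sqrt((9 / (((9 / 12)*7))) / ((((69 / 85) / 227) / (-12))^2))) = -0.22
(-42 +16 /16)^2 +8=1689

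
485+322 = 807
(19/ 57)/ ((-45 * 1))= -1/ 135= -0.01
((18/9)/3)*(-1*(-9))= 6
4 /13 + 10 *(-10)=-1296 /13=-99.69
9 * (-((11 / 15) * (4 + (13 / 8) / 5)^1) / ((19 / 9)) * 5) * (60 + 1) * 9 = -28208169 / 760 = -37116.01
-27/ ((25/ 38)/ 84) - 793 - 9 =-106234/ 25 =-4249.36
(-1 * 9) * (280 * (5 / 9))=-1400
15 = 15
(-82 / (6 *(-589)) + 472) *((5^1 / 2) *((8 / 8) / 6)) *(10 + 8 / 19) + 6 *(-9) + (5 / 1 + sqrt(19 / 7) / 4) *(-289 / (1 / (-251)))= 394567.74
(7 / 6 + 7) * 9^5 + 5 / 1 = 964477 / 2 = 482238.50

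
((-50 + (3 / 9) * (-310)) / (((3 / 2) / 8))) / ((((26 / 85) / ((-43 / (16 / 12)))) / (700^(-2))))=16813 / 95550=0.18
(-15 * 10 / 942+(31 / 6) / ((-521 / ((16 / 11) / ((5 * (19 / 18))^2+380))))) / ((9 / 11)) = -18937279963 / 97281581085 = -0.19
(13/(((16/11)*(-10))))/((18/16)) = -143/180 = -0.79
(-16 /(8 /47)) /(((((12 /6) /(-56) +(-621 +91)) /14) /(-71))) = -2616208 /14841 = -176.28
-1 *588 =-588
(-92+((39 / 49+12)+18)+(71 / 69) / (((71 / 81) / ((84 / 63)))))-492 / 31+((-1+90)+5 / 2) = 1117297 / 69874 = 15.99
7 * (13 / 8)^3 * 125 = 1922375 / 512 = 3754.64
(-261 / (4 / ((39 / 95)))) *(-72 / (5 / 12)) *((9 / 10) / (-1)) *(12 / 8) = -14840982 / 2375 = -6248.83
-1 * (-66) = 66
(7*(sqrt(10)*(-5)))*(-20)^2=-14000*sqrt(10)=-44271.89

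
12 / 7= 1.71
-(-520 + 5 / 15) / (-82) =-1559 / 246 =-6.34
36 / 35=1.03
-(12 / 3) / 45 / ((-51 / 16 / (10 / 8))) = 16 / 459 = 0.03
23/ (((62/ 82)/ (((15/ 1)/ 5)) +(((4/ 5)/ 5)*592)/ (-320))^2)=5436984375/ 456976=11897.75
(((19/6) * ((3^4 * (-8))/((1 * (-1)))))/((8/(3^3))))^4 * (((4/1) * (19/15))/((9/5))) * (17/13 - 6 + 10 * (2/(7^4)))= -3786733110308108776497/124852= -30329775336463242.69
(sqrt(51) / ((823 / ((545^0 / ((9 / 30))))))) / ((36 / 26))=65 *sqrt(51) / 22221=0.02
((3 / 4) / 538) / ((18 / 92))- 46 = -148465 / 3228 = -45.99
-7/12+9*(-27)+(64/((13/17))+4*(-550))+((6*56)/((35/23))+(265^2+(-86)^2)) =58875889/780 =75481.91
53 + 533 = 586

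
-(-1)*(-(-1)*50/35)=10/7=1.43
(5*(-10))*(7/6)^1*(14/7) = -350/3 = -116.67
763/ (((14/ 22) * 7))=1199/ 7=171.29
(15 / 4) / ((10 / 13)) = 39 / 8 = 4.88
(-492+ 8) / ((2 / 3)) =-726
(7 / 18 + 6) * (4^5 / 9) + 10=59690 / 81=736.91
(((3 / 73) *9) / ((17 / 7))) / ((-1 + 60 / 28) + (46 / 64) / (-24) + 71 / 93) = 3499776 / 43118545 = 0.08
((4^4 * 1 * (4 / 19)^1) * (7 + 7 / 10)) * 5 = 39424 / 19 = 2074.95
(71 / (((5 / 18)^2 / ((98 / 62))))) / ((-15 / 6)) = -2254392 / 3875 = -581.78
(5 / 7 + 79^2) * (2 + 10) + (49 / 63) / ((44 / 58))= 103813613 / 1386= 74901.60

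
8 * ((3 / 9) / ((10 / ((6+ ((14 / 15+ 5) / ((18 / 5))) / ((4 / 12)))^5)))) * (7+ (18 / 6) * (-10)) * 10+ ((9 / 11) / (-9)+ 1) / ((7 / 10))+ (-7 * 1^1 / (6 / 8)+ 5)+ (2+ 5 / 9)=-525472162359671 / 54561276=-9630862.78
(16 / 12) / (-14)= -2 / 21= -0.10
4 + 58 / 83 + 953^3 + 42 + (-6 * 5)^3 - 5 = 71836186152 / 83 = 865496218.70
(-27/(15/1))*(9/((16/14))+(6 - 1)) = -927/40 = -23.18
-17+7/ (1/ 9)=46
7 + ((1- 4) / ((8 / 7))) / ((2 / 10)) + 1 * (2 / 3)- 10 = -15.46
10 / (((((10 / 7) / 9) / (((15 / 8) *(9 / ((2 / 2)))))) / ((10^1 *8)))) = 85050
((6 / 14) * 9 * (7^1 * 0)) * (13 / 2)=0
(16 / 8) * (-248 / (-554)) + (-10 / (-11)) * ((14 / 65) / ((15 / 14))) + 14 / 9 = 4694402 / 1782495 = 2.63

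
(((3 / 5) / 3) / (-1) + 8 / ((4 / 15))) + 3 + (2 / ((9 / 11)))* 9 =274 / 5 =54.80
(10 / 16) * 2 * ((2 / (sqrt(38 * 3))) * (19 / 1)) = 5 * sqrt(114) / 12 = 4.45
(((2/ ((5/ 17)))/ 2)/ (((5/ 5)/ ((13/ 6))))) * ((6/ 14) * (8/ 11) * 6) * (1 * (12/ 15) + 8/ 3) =91936/ 1925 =47.76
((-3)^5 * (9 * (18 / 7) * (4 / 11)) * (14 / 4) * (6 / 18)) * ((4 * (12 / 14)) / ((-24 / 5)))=131220 / 77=1704.16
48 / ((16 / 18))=54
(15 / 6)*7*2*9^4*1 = 229635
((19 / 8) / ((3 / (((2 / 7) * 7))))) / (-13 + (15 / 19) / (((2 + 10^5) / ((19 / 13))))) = -4116749 / 33800646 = -0.12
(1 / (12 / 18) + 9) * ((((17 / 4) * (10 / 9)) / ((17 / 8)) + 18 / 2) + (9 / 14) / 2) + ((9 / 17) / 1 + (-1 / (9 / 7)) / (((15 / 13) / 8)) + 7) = 2264617 / 18360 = 123.35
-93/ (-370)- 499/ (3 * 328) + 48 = 8691361/ 182040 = 47.74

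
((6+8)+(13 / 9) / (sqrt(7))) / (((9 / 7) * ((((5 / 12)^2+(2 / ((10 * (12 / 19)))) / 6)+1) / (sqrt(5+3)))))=2080 * sqrt(14) / 7947+15680 * sqrt(2) / 883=26.09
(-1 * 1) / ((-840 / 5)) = 1 / 168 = 0.01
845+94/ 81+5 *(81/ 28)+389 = 2834149/ 2268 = 1249.62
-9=-9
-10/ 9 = -1.11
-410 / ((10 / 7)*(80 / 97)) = -27839 / 80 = -347.99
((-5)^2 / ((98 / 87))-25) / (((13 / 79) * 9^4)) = -21725 / 8358714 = -0.00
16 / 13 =1.23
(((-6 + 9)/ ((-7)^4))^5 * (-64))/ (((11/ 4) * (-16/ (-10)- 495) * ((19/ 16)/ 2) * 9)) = 1105920/ 41141131879847640551603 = 0.00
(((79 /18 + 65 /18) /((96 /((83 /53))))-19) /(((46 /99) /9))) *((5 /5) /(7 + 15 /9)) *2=-10692891 /126776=-84.34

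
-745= -745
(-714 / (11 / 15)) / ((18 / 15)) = -8925 / 11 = -811.36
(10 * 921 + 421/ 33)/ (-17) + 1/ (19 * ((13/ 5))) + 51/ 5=-21693679/ 40755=-532.29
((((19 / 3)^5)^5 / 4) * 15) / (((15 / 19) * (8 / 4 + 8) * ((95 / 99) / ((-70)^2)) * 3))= 88815482617458143581409.71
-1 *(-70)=70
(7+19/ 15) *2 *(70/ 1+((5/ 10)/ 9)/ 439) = 68589484/ 59265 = 1157.34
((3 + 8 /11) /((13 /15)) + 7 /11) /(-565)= -706 /80795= -0.01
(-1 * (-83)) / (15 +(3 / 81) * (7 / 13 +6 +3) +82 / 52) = 58266 / 11885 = 4.90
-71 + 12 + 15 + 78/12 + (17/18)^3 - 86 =-122.66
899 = 899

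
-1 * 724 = -724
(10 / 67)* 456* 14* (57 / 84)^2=205770 / 469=438.74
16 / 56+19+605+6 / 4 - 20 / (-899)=7876419 / 12586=625.81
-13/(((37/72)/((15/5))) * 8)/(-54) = 13/74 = 0.18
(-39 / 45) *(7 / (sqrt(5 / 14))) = -91 *sqrt(70) / 75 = -10.15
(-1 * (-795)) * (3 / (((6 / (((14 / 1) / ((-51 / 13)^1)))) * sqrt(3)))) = -24115 * sqrt(3) / 51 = -818.99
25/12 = 2.08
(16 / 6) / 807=8 / 2421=0.00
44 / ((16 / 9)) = 99 / 4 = 24.75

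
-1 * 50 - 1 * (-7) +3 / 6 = -85 / 2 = -42.50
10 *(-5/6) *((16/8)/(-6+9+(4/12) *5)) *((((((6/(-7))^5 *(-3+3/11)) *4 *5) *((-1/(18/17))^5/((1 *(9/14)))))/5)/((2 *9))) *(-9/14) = -709928500/943427331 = -0.75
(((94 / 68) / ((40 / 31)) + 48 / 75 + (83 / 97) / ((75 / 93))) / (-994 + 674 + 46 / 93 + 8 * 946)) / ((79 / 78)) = 1326499083 / 3512679352400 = 0.00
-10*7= -70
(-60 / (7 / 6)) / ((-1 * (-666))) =-20 / 259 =-0.08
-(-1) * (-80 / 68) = -1.18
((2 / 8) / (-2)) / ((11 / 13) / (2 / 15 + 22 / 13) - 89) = 89 / 63038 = 0.00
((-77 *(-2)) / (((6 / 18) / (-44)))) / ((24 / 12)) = -10164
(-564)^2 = 318096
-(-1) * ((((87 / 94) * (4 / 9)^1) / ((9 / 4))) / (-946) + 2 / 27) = 14782 / 200079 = 0.07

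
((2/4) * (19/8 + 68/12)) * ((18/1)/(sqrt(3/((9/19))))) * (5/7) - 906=-906 + 2895 * sqrt(57)/1064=-885.46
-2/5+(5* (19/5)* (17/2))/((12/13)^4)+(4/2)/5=9225203/41472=222.44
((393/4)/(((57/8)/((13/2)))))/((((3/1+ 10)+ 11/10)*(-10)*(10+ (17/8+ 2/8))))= -13624/265221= -0.05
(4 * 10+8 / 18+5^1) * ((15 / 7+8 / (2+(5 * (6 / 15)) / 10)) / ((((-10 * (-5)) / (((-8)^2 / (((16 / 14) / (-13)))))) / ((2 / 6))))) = -1274.65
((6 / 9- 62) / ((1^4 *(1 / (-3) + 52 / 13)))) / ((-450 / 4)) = 0.15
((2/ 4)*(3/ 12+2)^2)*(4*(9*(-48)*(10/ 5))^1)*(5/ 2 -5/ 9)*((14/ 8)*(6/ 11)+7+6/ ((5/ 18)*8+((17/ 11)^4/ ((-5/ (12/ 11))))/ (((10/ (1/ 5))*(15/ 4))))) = -1001096047806750/ 5519590967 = -181371.42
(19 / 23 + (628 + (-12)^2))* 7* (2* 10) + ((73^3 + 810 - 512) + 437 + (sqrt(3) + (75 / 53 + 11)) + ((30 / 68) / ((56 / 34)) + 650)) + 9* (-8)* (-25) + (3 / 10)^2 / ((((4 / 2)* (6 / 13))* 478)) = sqrt(3) + 816424266029087 / 1631509600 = 500412.07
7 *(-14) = -98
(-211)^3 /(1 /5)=-46969655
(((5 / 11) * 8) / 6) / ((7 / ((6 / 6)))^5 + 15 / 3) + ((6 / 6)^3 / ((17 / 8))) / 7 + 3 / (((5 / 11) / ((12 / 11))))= 599737451 / 82525905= 7.27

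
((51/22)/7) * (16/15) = 136/385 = 0.35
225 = 225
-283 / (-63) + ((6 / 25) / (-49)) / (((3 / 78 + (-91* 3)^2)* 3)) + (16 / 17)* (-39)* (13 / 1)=-171671286503581 / 363183730875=-472.68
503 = 503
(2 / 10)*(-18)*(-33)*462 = 274428 / 5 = 54885.60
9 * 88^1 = 792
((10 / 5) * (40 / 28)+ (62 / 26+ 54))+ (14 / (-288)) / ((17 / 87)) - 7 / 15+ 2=7490737 / 123760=60.53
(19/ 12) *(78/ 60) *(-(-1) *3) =247/ 40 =6.18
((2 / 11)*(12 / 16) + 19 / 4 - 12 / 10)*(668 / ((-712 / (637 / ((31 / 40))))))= -86273369 / 30349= -2842.71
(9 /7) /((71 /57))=513 /497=1.03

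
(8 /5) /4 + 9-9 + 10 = 52 /5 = 10.40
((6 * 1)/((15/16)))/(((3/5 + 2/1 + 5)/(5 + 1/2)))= 88/19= 4.63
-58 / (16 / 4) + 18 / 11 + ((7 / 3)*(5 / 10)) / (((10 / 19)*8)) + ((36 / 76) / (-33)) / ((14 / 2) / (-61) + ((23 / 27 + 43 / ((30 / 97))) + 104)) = -460869857347 / 36615878880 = -12.59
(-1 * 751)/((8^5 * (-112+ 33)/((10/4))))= 3755/5177344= 0.00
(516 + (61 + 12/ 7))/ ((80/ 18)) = 130.21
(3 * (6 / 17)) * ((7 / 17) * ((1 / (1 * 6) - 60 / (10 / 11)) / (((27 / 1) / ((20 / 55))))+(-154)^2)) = 295822324 / 28611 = 10339.46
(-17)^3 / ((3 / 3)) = -4913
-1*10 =-10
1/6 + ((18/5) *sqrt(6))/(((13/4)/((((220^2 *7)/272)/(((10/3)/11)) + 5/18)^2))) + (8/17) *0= 1/6 + 48684987520 *sqrt(6)/2601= 45849049.59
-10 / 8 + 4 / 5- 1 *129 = -2589 / 20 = -129.45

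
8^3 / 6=256 / 3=85.33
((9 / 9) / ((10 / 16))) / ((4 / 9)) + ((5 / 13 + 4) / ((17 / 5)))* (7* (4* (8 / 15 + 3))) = 144958 / 1105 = 131.18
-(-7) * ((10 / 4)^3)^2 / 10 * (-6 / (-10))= 13125 / 128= 102.54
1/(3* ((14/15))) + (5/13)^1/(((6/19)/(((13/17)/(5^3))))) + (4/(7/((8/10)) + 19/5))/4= 995254/2240175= 0.44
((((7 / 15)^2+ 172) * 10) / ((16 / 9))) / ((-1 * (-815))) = 38749 / 32600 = 1.19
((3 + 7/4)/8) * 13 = 247/32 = 7.72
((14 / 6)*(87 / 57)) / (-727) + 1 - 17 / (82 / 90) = -30010159 / 1698999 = -17.66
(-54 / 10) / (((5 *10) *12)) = -9 / 1000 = -0.01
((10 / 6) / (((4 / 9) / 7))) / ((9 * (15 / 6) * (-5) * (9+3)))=-7 / 360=-0.02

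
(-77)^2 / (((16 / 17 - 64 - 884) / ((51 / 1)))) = -734349 / 2300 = -319.28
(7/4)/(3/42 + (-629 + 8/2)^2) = 49/10937502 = 0.00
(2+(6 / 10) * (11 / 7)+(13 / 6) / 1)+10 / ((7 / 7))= 3173 / 210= 15.11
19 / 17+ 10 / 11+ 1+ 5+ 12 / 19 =30763 / 3553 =8.66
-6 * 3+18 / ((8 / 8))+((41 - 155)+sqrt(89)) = -114+sqrt(89) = -104.57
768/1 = 768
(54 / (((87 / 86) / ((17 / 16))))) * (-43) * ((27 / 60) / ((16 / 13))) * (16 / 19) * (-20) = 33098949 / 2204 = 15017.67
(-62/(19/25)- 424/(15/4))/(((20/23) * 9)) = -637951/25650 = -24.87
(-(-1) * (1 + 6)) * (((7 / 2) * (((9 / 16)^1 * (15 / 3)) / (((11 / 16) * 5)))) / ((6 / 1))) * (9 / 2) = 1323 / 88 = 15.03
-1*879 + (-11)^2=-758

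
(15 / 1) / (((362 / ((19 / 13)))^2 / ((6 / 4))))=16245 / 44292872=0.00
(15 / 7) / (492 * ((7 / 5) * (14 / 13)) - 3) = 325 / 112049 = 0.00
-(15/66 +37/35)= -989/770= -1.28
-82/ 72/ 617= -41/ 22212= -0.00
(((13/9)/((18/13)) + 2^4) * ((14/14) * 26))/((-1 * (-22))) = 3263/162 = 20.14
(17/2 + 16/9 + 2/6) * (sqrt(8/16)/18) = 0.42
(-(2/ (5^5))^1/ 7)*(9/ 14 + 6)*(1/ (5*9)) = -31/ 2296875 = -0.00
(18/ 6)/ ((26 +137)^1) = 3/ 163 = 0.02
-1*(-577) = 577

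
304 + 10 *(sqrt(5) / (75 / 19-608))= 303.96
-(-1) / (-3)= -1 / 3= -0.33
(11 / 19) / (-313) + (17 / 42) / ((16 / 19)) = 1913489 / 3996384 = 0.48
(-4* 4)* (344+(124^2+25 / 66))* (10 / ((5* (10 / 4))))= -6640288 / 33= -201220.85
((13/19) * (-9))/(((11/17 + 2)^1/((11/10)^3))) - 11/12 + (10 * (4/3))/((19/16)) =2056297/285000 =7.22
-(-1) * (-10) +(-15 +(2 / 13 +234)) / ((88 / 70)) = 8545 / 52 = 164.33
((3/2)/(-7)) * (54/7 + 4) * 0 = 0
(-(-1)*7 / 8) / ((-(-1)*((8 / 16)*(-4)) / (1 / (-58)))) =7 / 928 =0.01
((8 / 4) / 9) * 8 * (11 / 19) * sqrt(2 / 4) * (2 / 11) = 16 * sqrt(2) / 171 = 0.13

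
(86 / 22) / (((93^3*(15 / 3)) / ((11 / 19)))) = 43 / 76413915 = 0.00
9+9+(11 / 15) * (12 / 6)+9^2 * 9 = 11227 / 15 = 748.47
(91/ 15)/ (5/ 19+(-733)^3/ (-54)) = 31122/ 37414120865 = 0.00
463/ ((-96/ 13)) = -6019/ 96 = -62.70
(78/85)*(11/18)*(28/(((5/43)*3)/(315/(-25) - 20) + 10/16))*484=108663947392/8783475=12371.41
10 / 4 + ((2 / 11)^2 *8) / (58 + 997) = 638339 / 255310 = 2.50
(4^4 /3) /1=256 /3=85.33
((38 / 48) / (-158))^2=361 / 14379264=0.00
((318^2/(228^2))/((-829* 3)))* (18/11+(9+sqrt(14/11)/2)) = -0.01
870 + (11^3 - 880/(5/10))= 441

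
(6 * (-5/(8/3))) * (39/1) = -1755/4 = -438.75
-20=-20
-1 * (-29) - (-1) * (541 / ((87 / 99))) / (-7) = -11966 / 203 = -58.95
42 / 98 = 3 / 7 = 0.43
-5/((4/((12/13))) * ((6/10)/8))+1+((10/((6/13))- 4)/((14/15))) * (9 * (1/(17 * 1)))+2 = -7313/3094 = -2.36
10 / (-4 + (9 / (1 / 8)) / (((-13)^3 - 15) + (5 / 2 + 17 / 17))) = -22085 / 8906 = -2.48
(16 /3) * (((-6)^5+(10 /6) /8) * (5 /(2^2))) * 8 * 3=-3732380 /3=-1244126.67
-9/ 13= -0.69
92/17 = 5.41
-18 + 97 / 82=-1379 / 82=-16.82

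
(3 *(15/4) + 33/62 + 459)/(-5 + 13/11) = -214049/1736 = -123.30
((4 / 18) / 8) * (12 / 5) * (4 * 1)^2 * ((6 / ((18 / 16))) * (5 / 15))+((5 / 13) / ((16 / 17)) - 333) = -9285917 / 28080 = -330.70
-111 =-111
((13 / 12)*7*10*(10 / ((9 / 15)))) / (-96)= -11375 / 864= -13.17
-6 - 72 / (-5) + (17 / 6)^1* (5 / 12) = 9.58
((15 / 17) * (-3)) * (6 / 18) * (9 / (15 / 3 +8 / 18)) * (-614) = 746010 / 833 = 895.57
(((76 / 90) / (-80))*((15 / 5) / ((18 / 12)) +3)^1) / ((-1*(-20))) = -19 / 7200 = -0.00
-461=-461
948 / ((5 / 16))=15168 / 5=3033.60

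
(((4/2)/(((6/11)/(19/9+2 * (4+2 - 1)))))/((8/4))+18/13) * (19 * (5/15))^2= 5977799/6318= 946.15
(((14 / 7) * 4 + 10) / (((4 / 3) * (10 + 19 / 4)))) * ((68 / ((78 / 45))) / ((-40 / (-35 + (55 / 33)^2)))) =22185 / 767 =28.92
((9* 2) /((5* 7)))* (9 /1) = 162 /35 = 4.63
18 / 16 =9 / 8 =1.12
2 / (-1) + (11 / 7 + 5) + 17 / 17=39 / 7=5.57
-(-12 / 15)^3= 64 / 125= 0.51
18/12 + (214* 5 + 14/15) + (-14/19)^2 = 11620333/10830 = 1072.98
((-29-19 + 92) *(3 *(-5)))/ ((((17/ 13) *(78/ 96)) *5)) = -2112/ 17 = -124.24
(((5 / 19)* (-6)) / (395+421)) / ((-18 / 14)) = 35 / 23256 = 0.00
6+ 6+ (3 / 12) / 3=12.08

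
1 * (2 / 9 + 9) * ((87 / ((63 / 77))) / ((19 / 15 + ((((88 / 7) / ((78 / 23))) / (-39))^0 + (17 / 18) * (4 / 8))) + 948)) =529540 / 513399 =1.03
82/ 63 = 1.30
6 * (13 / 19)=78 / 19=4.11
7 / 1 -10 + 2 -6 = -7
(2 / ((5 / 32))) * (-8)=-102.40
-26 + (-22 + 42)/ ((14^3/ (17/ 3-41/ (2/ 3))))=-108691/ 4116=-26.41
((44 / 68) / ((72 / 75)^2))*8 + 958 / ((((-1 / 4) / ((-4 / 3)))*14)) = 3175037 / 8568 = 370.57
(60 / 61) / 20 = 3 / 61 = 0.05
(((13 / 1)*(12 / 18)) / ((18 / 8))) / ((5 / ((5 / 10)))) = 0.39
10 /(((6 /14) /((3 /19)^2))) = 210 /361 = 0.58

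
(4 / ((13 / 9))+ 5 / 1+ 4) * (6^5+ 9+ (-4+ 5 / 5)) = 1190646 / 13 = 91588.15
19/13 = 1.46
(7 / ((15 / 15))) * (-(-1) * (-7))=-49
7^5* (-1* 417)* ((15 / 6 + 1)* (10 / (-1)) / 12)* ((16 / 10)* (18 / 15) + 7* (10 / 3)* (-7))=-98985986183 / 30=-3299532872.77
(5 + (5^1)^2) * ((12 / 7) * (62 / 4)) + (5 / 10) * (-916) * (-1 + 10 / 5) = 2374 / 7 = 339.14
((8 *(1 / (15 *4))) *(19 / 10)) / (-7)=-19 / 525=-0.04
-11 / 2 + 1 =-9 / 2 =-4.50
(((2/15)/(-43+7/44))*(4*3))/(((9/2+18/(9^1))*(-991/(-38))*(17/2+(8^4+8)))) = -53504/998698211875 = -0.00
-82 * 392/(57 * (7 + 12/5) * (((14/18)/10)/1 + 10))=-4821600/809951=-5.95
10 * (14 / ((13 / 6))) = 840 / 13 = 64.62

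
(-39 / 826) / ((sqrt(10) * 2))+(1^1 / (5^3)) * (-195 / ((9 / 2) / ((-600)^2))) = -124800 - 39 * sqrt(10) / 16520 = -124800.01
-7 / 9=-0.78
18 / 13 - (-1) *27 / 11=3.84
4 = 4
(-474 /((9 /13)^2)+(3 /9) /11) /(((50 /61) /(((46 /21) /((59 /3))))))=-58868477 /438075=-134.38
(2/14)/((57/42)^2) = 28/361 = 0.08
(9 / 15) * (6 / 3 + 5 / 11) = 81 / 55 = 1.47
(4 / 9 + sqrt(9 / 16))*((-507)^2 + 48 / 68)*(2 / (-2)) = -307031.59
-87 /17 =-5.12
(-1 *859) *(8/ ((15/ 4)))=-27488/ 15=-1832.53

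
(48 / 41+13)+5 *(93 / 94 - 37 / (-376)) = 302301 / 15416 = 19.61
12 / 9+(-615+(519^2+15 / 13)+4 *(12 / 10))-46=52397921 / 195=268707.29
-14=-14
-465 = -465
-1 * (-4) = 4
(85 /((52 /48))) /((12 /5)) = 425 /13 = 32.69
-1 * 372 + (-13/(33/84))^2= 87484/121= 723.01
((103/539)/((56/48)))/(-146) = -309/275429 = -0.00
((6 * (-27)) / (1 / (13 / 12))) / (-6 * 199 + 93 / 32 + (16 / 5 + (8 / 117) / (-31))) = 101846160 / 689359781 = 0.15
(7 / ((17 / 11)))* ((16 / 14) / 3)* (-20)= -1760 / 51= -34.51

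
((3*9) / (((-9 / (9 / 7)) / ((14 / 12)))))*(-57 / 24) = 171 / 16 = 10.69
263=263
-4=-4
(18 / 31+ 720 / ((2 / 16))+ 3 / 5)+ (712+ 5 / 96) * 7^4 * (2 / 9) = 25825167991 / 66960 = 385680.53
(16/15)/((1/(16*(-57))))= -4864/5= -972.80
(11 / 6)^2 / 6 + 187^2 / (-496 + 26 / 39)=-11240053 / 160488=-70.04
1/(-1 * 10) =-1/10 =-0.10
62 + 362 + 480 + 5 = 909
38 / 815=0.05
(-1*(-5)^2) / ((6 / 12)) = -50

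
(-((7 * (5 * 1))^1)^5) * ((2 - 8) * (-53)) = -16701956250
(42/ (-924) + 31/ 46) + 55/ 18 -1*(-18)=98749/ 4554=21.68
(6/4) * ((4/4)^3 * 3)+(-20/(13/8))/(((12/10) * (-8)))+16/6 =659/78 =8.45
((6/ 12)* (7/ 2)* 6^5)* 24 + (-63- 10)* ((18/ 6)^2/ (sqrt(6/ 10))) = 326592- 219* sqrt(15) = 325743.82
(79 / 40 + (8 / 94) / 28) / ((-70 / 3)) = -78093 / 921200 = -0.08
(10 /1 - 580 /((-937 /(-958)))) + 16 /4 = -542522 /937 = -579.00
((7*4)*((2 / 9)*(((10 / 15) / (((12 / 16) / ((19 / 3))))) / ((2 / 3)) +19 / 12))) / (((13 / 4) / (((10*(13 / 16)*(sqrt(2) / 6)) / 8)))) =12635*sqrt(2) / 3888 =4.60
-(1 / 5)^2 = -1 / 25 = -0.04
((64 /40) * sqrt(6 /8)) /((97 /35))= 28 * sqrt(3) /97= 0.50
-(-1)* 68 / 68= 1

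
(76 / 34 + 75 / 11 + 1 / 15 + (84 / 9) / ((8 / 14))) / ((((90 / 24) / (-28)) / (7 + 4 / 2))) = -7996464 / 4675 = -1710.47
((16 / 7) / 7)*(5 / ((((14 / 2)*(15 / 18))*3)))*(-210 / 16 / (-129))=0.01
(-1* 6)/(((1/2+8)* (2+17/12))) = -144/697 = -0.21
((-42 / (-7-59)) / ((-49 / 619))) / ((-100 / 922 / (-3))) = -856077 / 3850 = -222.36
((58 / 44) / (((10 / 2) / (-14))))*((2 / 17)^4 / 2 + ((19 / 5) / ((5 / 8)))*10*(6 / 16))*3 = -5798553306 / 22968275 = -252.46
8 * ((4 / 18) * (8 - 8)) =0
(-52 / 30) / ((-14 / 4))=52 / 105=0.50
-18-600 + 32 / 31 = -19126 / 31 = -616.97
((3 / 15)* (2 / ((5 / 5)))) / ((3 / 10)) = 4 / 3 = 1.33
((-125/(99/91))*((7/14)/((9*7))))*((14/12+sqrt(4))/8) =-30875/85536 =-0.36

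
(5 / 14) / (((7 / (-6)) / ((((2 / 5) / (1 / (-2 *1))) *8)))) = 96 / 49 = 1.96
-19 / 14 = -1.36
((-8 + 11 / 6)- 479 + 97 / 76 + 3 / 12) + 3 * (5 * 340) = 4616.36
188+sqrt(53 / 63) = sqrt(371) / 21+188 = 188.92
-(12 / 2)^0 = -1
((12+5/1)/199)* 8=136/199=0.68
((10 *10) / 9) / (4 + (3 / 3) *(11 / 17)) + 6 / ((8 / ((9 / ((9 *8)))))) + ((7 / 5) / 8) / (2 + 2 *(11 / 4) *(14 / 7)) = 2.50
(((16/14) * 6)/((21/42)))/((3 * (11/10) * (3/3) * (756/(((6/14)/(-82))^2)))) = 20/133190673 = 0.00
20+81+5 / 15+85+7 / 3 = 566 / 3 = 188.67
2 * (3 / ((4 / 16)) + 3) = 30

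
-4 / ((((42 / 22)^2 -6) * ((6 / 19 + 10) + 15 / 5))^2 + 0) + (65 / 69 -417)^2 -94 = 6864180922 / 39675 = 173010.23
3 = 3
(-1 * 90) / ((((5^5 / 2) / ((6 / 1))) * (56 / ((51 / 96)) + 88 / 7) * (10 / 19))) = -2261 / 406250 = -0.01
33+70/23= 829/23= 36.04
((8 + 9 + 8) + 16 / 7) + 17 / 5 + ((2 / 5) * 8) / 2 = 226 / 7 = 32.29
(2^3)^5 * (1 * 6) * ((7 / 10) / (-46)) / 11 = -344064 / 1265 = -271.99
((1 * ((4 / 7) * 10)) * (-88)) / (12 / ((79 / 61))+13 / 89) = -4949824 / 92645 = -53.43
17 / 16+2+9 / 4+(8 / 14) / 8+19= 2731 / 112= 24.38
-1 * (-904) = 904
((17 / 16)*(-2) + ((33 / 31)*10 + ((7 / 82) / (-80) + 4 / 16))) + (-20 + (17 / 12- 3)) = -12.81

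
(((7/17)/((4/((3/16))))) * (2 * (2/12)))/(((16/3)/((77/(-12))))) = -539/69632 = -0.01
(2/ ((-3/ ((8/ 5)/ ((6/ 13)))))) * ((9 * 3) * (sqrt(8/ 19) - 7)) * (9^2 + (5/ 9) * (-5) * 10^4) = -181469288/ 15 + 51848368 * sqrt(38)/ 285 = -10976497.07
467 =467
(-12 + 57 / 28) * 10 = -99.64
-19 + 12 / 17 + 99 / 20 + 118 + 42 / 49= 251121 / 2380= 105.51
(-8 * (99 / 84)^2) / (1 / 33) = -35937 / 98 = -366.70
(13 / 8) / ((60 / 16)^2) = 26 / 225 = 0.12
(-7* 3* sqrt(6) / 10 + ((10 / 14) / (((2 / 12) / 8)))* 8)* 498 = 956160 / 7 - 5229* sqrt(6) / 5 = 134032.61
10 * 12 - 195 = -75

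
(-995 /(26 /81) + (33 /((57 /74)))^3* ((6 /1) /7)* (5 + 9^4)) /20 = 78921914054127 /3566680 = 22127556.73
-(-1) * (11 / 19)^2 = 121 / 361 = 0.34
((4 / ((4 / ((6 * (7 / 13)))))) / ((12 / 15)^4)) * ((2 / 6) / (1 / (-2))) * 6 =-13125 / 416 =-31.55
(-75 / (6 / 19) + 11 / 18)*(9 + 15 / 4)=-9061 / 3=-3020.33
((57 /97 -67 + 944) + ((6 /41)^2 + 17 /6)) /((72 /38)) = 16366101383 /35220312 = 464.68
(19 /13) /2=19 /26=0.73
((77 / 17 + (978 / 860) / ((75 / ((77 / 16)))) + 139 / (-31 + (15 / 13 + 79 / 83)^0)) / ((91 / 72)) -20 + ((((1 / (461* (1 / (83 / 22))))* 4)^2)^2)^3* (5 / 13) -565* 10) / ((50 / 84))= -163590578990189832220122939375850649901655512317555000331 / 17173707950633639521194122228511295488964859201393750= -9525.64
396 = 396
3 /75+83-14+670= 18476 /25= 739.04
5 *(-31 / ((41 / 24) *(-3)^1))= 1240 / 41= 30.24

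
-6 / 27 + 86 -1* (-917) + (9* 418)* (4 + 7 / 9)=170791 / 9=18976.78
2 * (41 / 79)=82 / 79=1.04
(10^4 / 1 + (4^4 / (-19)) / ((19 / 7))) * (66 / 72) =3307524 / 361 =9162.12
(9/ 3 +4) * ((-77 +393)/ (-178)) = -1106/ 89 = -12.43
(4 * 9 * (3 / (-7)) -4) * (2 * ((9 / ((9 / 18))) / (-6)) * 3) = 2448 / 7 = 349.71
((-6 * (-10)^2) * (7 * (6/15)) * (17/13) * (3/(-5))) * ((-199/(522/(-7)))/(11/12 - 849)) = -15913632/3836729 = -4.15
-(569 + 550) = -1119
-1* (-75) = 75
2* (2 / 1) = 4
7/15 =0.47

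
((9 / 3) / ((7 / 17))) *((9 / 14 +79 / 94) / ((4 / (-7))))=-6222 / 329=-18.91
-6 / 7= -0.86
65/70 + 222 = 3121/14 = 222.93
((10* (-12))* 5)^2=360000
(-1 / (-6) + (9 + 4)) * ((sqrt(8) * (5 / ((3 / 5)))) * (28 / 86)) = 27650 * sqrt(2) / 387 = 101.04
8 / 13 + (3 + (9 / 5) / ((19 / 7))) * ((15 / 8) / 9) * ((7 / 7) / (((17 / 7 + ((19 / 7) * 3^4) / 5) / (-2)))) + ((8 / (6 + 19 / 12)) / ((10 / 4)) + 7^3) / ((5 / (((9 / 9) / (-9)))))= -21938239 / 3112200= -7.05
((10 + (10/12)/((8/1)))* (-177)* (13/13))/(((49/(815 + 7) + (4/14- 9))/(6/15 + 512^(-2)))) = 82.66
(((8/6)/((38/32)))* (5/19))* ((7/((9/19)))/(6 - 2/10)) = 11200/14877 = 0.75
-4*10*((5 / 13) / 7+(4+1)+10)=-54800 / 91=-602.20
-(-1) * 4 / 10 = 2 / 5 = 0.40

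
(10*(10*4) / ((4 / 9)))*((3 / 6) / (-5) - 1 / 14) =-1080 / 7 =-154.29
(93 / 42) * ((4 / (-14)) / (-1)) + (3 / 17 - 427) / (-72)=49186 / 7497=6.56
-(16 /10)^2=-64 /25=-2.56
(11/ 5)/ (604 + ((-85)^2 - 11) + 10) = 11/ 39140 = 0.00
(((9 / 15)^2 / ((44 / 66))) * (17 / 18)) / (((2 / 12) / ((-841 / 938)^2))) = 108213993 / 43992200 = 2.46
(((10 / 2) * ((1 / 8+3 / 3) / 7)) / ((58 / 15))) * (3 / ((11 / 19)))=38475 / 35728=1.08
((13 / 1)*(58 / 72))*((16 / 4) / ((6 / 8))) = 55.85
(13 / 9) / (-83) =-13 / 747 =-0.02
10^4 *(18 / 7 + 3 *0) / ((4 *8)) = 5625 / 7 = 803.57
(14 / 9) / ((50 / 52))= 364 / 225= 1.62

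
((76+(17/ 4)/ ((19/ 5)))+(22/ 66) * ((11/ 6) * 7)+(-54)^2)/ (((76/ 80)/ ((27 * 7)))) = 215272995/ 361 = 596324.09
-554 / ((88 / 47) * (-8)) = 13019 / 352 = 36.99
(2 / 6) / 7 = 0.05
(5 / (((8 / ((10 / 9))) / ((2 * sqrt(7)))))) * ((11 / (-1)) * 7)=-1925 * sqrt(7) / 18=-282.95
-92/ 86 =-1.07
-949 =-949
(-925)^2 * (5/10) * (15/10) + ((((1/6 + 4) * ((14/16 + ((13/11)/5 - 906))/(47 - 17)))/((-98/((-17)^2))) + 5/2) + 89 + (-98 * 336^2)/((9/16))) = -656348876577/34496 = -19026811.13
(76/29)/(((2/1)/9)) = 342/29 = 11.79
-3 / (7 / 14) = -6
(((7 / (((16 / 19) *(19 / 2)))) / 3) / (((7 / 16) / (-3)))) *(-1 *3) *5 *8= 240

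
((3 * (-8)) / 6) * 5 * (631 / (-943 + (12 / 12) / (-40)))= 504800 / 37721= 13.38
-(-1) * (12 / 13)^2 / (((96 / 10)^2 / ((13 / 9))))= 25 / 1872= 0.01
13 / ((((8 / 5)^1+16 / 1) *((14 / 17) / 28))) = 1105 / 44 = 25.11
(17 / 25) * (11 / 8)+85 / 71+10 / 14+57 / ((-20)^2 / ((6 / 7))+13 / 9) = 1243014207 / 418772200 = 2.97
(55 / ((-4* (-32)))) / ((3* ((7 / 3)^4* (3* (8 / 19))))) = 9405 / 2458624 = 0.00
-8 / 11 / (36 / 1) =-2 / 99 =-0.02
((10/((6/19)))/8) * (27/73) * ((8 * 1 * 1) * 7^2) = 41895/73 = 573.90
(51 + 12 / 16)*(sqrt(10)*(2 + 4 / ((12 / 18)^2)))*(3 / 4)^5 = 553311*sqrt(10) / 4096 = 427.18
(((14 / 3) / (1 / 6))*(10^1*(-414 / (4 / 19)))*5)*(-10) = 27531000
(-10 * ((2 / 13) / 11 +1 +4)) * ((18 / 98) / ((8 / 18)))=-290385 / 14014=-20.72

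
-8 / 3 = -2.67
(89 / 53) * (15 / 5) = 267 / 53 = 5.04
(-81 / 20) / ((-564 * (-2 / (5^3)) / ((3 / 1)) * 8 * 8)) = -2025 / 96256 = -0.02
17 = 17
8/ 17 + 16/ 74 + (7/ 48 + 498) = 15060755/ 30192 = 498.83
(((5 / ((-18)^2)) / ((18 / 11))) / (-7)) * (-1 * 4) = 55 / 10206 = 0.01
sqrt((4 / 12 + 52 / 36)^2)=16 / 9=1.78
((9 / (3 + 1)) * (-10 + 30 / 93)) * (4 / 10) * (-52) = 14040 / 31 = 452.90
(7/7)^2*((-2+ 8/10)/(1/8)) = -48/5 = -9.60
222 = 222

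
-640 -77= -717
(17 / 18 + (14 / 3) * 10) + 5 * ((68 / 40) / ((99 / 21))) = 4892 / 99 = 49.41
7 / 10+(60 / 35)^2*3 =9.52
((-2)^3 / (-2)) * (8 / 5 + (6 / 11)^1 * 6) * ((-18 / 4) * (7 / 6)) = -5628 / 55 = -102.33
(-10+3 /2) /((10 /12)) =-51 /5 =-10.20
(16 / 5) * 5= 16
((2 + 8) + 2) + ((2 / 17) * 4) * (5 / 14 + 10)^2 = 52046 / 833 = 62.48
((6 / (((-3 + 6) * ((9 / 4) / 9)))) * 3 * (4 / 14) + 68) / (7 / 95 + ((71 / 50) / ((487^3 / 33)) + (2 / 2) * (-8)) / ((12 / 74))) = -344979291800400 / 227013179464477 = -1.52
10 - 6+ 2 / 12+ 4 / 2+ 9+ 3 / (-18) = 15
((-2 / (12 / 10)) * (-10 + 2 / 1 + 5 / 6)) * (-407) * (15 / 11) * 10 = -198875 / 3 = -66291.67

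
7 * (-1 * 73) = -511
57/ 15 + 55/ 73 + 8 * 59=173942/ 365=476.55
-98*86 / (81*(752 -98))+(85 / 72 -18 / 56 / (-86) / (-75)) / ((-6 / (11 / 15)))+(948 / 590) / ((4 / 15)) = 2691549549323 / 470382633000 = 5.72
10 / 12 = 5 / 6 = 0.83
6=6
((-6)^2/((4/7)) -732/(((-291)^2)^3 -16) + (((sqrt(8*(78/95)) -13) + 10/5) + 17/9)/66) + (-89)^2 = 2*sqrt(3705)/3135 + 130898514240181459561/16395387973017075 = 7983.90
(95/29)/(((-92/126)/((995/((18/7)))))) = -4631725/2668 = -1736.03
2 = 2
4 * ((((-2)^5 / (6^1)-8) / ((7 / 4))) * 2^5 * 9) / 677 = -61440 / 4739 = -12.96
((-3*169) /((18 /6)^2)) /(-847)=169 /2541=0.07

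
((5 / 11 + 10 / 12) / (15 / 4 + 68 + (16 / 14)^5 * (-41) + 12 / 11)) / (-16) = 1428595 / 125928888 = 0.01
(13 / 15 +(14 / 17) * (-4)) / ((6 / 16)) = -4952 / 765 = -6.47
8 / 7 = 1.14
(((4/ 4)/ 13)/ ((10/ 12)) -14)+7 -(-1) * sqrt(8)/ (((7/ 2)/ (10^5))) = -449/ 65+400000 * sqrt(2)/ 7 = 80805.30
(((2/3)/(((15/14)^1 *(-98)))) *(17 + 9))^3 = -140608/31255875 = -0.00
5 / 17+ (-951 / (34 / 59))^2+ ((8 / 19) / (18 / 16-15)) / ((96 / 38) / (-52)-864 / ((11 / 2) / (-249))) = 9284693904734405725 / 3409261551108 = 2723373.89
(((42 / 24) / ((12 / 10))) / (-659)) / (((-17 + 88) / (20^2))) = -1750 / 140367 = -0.01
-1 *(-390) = 390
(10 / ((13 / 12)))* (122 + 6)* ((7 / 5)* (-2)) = -43008 / 13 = -3308.31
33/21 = 11/7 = 1.57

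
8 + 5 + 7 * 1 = 20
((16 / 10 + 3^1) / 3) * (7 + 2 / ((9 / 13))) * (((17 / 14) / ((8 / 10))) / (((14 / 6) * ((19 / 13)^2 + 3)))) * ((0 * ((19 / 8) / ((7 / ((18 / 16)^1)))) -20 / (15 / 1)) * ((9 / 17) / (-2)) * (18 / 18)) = 345943 / 510384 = 0.68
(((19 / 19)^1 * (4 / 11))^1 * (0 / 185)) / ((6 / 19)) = 0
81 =81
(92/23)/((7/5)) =20/7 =2.86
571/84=6.80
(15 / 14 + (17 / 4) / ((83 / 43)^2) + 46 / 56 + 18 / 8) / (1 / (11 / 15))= 2242141 / 578676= 3.87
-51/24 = -17/8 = -2.12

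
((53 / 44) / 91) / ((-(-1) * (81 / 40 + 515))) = 530 / 20701681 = 0.00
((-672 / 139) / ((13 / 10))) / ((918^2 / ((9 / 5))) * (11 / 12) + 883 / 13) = -1680 / 193905973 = -0.00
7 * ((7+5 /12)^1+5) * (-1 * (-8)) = 2086 /3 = 695.33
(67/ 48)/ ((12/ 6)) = 67/ 96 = 0.70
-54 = -54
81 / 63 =9 / 7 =1.29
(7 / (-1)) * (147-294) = 1029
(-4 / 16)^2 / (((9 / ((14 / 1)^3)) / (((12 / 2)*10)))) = 3430 / 3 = 1143.33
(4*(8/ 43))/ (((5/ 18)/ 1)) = 576/ 215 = 2.68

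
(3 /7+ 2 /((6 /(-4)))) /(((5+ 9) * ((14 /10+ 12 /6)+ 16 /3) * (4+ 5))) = -95 /115542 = -0.00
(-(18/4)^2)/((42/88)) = -297/7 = -42.43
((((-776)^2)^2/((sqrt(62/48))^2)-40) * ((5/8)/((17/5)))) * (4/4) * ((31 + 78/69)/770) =4019597638636235/1866634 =2153393562.23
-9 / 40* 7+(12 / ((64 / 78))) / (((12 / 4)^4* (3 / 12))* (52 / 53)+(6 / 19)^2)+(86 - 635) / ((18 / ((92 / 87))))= -2444470807 / 73861260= -33.10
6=6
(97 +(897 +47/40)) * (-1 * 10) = -39807/4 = -9951.75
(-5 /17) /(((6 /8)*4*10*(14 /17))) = -1 /84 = -0.01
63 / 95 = 0.66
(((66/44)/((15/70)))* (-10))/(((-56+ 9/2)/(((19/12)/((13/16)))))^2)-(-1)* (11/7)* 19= 3361163441/112954023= 29.76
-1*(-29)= 29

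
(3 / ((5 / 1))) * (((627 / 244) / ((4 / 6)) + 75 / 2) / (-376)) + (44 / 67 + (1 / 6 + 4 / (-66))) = 1413401987 / 2028459840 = 0.70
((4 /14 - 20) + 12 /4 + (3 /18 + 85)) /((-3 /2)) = -2875 /63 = -45.63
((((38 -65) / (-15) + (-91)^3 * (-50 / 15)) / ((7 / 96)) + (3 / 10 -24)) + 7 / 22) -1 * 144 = 13262794662 / 385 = 34448817.30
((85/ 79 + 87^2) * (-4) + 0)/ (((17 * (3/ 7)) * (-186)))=8372504/ 374697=22.34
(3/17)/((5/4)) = 12/85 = 0.14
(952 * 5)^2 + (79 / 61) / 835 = 1154064856079 / 50935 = 22657600.00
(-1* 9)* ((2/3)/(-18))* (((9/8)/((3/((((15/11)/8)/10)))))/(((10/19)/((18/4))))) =513/28160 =0.02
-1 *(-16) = 16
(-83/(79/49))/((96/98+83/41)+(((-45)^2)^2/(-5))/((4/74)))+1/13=370479789271/4816024824845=0.08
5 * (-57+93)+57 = 237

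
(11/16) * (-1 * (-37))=407/16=25.44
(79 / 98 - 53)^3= -133824895875 / 941192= -142186.61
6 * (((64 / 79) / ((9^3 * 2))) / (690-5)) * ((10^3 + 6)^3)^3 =67540115729901132596647788544 / 13149945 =5136151955761117829515.47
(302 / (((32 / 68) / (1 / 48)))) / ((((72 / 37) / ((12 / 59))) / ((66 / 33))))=94979 / 33984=2.79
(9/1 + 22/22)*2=20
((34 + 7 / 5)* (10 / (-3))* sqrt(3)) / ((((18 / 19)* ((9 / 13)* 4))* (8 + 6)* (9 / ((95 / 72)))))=-1384435* sqrt(3) / 2939328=-0.82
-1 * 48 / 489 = -16 / 163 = -0.10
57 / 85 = 0.67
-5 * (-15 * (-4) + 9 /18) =-605 /2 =-302.50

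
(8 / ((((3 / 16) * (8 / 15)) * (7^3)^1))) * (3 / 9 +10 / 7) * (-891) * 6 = -5274720 / 2401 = -2196.88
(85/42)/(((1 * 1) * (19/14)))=85/57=1.49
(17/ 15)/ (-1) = -17/ 15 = -1.13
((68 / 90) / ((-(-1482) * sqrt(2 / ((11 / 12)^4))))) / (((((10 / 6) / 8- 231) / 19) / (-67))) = 137819 * sqrt(2) / 116651340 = 0.00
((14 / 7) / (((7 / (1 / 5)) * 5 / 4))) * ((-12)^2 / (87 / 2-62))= -2304 / 6475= -0.36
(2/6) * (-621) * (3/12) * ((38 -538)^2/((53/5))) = -64687500/53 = -1220518.87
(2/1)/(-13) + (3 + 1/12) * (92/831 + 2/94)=1542187/6092892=0.25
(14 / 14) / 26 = 1 / 26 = 0.04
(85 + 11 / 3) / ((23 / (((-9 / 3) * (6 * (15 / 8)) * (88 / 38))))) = -6930 / 23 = -301.30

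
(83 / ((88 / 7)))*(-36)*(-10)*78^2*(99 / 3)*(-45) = -21473934300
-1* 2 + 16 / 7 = 2 / 7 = 0.29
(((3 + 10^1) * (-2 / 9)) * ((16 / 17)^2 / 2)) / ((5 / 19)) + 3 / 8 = -466841 / 104040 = -4.49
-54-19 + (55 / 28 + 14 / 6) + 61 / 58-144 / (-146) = -66.66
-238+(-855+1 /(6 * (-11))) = -72139 /66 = -1093.02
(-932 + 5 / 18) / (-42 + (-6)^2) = 16771 / 108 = 155.29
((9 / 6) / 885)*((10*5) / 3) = 5 / 177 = 0.03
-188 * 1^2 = -188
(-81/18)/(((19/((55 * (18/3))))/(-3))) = 234.47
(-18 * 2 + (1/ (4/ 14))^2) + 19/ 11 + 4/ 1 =-793/ 44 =-18.02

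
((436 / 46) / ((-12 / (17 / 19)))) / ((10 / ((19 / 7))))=-1853 / 9660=-0.19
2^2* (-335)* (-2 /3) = 2680 /3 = 893.33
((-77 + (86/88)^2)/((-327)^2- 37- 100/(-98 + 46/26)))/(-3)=61391991/258888099712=0.00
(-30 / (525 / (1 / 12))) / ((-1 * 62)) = 1 / 13020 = 0.00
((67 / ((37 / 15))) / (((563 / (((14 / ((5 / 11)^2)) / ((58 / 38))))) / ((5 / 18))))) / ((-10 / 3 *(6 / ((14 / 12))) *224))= -1078231 / 6959220480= -0.00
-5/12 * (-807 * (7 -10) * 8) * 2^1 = -16140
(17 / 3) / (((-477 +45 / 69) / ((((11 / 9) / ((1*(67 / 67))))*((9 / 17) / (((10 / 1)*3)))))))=-23 / 89640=-0.00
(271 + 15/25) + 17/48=65269/240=271.95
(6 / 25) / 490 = 3 / 6125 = 0.00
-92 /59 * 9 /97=-828 /5723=-0.14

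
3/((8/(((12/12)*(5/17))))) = 15/136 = 0.11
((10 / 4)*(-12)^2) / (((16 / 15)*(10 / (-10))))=-675 / 2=-337.50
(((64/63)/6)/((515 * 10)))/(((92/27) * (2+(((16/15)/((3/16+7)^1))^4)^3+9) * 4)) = 1207261492146337697045803070068359375/5505504764229370963453186472914436154989131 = 0.00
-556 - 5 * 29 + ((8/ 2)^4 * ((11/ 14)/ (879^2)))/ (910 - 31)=-3332596109765/ 4754060073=-701.00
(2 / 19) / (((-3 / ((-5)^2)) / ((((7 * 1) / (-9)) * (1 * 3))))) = 350 / 171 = 2.05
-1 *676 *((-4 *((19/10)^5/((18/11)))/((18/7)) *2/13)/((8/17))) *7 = 294950436781/8100000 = 36413.63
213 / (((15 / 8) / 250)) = 28400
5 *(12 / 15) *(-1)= -4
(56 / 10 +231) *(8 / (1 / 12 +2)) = 113568 / 125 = 908.54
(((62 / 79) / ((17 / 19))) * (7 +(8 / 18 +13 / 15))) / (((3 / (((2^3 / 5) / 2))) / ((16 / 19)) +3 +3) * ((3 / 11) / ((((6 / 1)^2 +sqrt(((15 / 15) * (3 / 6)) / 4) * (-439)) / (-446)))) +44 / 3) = 3661488740214272 / 6117312358946055-448092215521632 * sqrt(2) / 2039104119648685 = 0.29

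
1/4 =0.25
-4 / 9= -0.44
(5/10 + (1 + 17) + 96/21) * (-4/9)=-646/63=-10.25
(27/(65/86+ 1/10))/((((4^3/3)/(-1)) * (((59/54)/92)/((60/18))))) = -783675/1888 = -415.08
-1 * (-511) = 511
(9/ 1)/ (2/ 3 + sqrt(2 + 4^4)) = -27/ 1159 + 81 * sqrt(258)/ 2318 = 0.54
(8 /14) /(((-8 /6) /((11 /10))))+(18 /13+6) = 6291 /910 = 6.91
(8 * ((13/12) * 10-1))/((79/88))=20768/237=87.63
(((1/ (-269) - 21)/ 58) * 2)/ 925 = -226/ 288637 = -0.00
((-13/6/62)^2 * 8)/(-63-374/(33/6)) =-169/2266038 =-0.00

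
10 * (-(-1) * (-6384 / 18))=-3546.67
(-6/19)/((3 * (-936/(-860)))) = -215/2223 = -0.10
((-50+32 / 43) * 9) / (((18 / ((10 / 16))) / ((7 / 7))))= -5295 / 344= -15.39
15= 15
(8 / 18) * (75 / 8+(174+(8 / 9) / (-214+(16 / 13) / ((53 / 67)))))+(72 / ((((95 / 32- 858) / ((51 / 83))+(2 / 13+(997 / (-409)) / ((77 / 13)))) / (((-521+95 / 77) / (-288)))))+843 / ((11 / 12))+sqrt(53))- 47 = sqrt(53)+115706195661685802796631 / 121280090304255449094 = 961.32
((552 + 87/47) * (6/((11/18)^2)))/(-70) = -25302132/199045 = -127.12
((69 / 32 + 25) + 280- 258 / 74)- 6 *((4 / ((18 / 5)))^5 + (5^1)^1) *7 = 525343115 / 23304672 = 22.54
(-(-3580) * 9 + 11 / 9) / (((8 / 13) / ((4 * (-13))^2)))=1274220454 / 9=141580050.44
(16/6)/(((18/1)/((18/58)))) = 4/87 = 0.05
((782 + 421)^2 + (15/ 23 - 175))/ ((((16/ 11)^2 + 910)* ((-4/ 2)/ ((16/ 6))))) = -8054194874/ 3807627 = -2115.28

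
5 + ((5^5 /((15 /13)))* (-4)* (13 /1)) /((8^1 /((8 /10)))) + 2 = -42229 /3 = -14076.33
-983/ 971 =-1.01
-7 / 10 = -0.70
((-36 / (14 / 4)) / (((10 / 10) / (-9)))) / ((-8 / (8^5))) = -2654208 / 7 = -379172.57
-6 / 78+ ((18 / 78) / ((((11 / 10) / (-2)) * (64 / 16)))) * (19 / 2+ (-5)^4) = -19057 / 286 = -66.63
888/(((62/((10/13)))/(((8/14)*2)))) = 35520/2821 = 12.59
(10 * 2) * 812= 16240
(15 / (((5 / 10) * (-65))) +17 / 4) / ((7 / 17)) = 3349 / 364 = 9.20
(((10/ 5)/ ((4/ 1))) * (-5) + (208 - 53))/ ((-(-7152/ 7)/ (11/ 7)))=3355/ 14304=0.23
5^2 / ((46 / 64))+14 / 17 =13922 / 391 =35.61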